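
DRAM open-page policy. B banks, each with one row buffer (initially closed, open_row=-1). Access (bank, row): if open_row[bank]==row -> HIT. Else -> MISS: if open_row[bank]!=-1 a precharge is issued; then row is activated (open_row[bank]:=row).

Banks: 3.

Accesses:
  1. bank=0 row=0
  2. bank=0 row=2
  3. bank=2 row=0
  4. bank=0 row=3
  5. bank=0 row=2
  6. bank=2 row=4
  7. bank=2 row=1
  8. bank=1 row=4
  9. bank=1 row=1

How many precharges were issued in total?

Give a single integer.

Answer: 6

Derivation:
Acc 1: bank0 row0 -> MISS (open row0); precharges=0
Acc 2: bank0 row2 -> MISS (open row2); precharges=1
Acc 3: bank2 row0 -> MISS (open row0); precharges=1
Acc 4: bank0 row3 -> MISS (open row3); precharges=2
Acc 5: bank0 row2 -> MISS (open row2); precharges=3
Acc 6: bank2 row4 -> MISS (open row4); precharges=4
Acc 7: bank2 row1 -> MISS (open row1); precharges=5
Acc 8: bank1 row4 -> MISS (open row4); precharges=5
Acc 9: bank1 row1 -> MISS (open row1); precharges=6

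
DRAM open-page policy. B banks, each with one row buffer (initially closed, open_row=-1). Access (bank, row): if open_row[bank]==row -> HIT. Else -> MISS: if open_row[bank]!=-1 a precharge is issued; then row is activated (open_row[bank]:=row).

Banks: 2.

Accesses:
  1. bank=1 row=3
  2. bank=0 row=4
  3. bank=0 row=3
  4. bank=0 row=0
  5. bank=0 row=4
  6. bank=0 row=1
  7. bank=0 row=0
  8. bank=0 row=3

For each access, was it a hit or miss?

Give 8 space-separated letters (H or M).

Answer: M M M M M M M M

Derivation:
Acc 1: bank1 row3 -> MISS (open row3); precharges=0
Acc 2: bank0 row4 -> MISS (open row4); precharges=0
Acc 3: bank0 row3 -> MISS (open row3); precharges=1
Acc 4: bank0 row0 -> MISS (open row0); precharges=2
Acc 5: bank0 row4 -> MISS (open row4); precharges=3
Acc 6: bank0 row1 -> MISS (open row1); precharges=4
Acc 7: bank0 row0 -> MISS (open row0); precharges=5
Acc 8: bank0 row3 -> MISS (open row3); precharges=6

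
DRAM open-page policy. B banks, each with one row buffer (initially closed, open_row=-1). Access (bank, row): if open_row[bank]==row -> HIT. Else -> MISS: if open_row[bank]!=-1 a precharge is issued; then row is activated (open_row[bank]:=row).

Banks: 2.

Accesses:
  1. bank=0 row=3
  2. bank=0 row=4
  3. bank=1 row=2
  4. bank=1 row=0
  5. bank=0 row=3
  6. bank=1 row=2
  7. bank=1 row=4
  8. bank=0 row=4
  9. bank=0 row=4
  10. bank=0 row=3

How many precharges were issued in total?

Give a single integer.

Answer: 7

Derivation:
Acc 1: bank0 row3 -> MISS (open row3); precharges=0
Acc 2: bank0 row4 -> MISS (open row4); precharges=1
Acc 3: bank1 row2 -> MISS (open row2); precharges=1
Acc 4: bank1 row0 -> MISS (open row0); precharges=2
Acc 5: bank0 row3 -> MISS (open row3); precharges=3
Acc 6: bank1 row2 -> MISS (open row2); precharges=4
Acc 7: bank1 row4 -> MISS (open row4); precharges=5
Acc 8: bank0 row4 -> MISS (open row4); precharges=6
Acc 9: bank0 row4 -> HIT
Acc 10: bank0 row3 -> MISS (open row3); precharges=7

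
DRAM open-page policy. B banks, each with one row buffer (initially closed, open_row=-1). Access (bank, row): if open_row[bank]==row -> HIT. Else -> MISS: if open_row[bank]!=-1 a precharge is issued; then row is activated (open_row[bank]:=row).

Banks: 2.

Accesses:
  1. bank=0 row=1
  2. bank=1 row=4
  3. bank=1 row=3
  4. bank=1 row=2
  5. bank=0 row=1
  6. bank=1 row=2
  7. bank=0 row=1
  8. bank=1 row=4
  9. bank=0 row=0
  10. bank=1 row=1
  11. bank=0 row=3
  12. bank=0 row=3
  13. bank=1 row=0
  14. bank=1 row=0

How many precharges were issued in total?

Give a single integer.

Acc 1: bank0 row1 -> MISS (open row1); precharges=0
Acc 2: bank1 row4 -> MISS (open row4); precharges=0
Acc 3: bank1 row3 -> MISS (open row3); precharges=1
Acc 4: bank1 row2 -> MISS (open row2); precharges=2
Acc 5: bank0 row1 -> HIT
Acc 6: bank1 row2 -> HIT
Acc 7: bank0 row1 -> HIT
Acc 8: bank1 row4 -> MISS (open row4); precharges=3
Acc 9: bank0 row0 -> MISS (open row0); precharges=4
Acc 10: bank1 row1 -> MISS (open row1); precharges=5
Acc 11: bank0 row3 -> MISS (open row3); precharges=6
Acc 12: bank0 row3 -> HIT
Acc 13: bank1 row0 -> MISS (open row0); precharges=7
Acc 14: bank1 row0 -> HIT

Answer: 7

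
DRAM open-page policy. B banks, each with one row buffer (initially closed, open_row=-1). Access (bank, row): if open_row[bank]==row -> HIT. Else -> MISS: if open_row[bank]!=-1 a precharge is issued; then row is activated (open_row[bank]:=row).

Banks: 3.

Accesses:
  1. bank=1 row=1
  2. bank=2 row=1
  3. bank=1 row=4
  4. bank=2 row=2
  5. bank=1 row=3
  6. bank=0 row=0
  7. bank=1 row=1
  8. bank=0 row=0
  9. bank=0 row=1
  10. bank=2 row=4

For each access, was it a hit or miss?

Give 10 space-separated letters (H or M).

Acc 1: bank1 row1 -> MISS (open row1); precharges=0
Acc 2: bank2 row1 -> MISS (open row1); precharges=0
Acc 3: bank1 row4 -> MISS (open row4); precharges=1
Acc 4: bank2 row2 -> MISS (open row2); precharges=2
Acc 5: bank1 row3 -> MISS (open row3); precharges=3
Acc 6: bank0 row0 -> MISS (open row0); precharges=3
Acc 7: bank1 row1 -> MISS (open row1); precharges=4
Acc 8: bank0 row0 -> HIT
Acc 9: bank0 row1 -> MISS (open row1); precharges=5
Acc 10: bank2 row4 -> MISS (open row4); precharges=6

Answer: M M M M M M M H M M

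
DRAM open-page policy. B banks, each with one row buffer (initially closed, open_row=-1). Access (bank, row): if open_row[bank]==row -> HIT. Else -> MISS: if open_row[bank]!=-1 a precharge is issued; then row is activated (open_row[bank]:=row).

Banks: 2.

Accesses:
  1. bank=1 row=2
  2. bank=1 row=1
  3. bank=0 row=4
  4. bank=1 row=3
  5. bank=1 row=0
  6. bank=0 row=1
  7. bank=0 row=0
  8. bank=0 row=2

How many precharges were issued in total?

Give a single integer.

Answer: 6

Derivation:
Acc 1: bank1 row2 -> MISS (open row2); precharges=0
Acc 2: bank1 row1 -> MISS (open row1); precharges=1
Acc 3: bank0 row4 -> MISS (open row4); precharges=1
Acc 4: bank1 row3 -> MISS (open row3); precharges=2
Acc 5: bank1 row0 -> MISS (open row0); precharges=3
Acc 6: bank0 row1 -> MISS (open row1); precharges=4
Acc 7: bank0 row0 -> MISS (open row0); precharges=5
Acc 8: bank0 row2 -> MISS (open row2); precharges=6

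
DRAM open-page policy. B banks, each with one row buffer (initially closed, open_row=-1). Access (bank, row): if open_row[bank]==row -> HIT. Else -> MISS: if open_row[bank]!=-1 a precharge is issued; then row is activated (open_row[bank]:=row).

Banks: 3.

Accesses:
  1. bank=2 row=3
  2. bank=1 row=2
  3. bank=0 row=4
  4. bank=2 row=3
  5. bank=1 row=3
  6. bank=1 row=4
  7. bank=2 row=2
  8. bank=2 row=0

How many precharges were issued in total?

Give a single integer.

Answer: 4

Derivation:
Acc 1: bank2 row3 -> MISS (open row3); precharges=0
Acc 2: bank1 row2 -> MISS (open row2); precharges=0
Acc 3: bank0 row4 -> MISS (open row4); precharges=0
Acc 4: bank2 row3 -> HIT
Acc 5: bank1 row3 -> MISS (open row3); precharges=1
Acc 6: bank1 row4 -> MISS (open row4); precharges=2
Acc 7: bank2 row2 -> MISS (open row2); precharges=3
Acc 8: bank2 row0 -> MISS (open row0); precharges=4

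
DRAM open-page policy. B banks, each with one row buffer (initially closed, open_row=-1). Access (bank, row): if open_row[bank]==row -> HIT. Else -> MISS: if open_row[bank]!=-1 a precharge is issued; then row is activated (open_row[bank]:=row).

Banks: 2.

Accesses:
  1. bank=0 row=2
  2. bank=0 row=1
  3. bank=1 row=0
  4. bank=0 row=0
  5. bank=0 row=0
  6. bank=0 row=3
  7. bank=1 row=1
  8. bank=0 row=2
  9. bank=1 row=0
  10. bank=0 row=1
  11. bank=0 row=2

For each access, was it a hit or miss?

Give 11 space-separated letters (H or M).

Acc 1: bank0 row2 -> MISS (open row2); precharges=0
Acc 2: bank0 row1 -> MISS (open row1); precharges=1
Acc 3: bank1 row0 -> MISS (open row0); precharges=1
Acc 4: bank0 row0 -> MISS (open row0); precharges=2
Acc 5: bank0 row0 -> HIT
Acc 6: bank0 row3 -> MISS (open row3); precharges=3
Acc 7: bank1 row1 -> MISS (open row1); precharges=4
Acc 8: bank0 row2 -> MISS (open row2); precharges=5
Acc 9: bank1 row0 -> MISS (open row0); precharges=6
Acc 10: bank0 row1 -> MISS (open row1); precharges=7
Acc 11: bank0 row2 -> MISS (open row2); precharges=8

Answer: M M M M H M M M M M M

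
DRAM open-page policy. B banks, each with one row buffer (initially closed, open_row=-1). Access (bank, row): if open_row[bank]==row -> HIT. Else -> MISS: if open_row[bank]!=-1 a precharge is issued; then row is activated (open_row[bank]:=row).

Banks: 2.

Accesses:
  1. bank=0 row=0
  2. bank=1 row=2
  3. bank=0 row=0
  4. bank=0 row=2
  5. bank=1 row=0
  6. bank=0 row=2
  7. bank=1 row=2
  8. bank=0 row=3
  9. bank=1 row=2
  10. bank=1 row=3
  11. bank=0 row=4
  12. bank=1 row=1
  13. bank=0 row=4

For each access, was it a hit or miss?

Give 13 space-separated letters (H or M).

Answer: M M H M M H M M H M M M H

Derivation:
Acc 1: bank0 row0 -> MISS (open row0); precharges=0
Acc 2: bank1 row2 -> MISS (open row2); precharges=0
Acc 3: bank0 row0 -> HIT
Acc 4: bank0 row2 -> MISS (open row2); precharges=1
Acc 5: bank1 row0 -> MISS (open row0); precharges=2
Acc 6: bank0 row2 -> HIT
Acc 7: bank1 row2 -> MISS (open row2); precharges=3
Acc 8: bank0 row3 -> MISS (open row3); precharges=4
Acc 9: bank1 row2 -> HIT
Acc 10: bank1 row3 -> MISS (open row3); precharges=5
Acc 11: bank0 row4 -> MISS (open row4); precharges=6
Acc 12: bank1 row1 -> MISS (open row1); precharges=7
Acc 13: bank0 row4 -> HIT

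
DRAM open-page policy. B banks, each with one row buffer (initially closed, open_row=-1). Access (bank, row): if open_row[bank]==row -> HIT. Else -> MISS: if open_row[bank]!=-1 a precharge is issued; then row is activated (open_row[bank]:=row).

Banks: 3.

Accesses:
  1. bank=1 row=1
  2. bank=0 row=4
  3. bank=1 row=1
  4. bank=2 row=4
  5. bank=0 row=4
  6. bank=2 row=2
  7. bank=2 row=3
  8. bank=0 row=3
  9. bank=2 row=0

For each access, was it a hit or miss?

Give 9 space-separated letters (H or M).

Answer: M M H M H M M M M

Derivation:
Acc 1: bank1 row1 -> MISS (open row1); precharges=0
Acc 2: bank0 row4 -> MISS (open row4); precharges=0
Acc 3: bank1 row1 -> HIT
Acc 4: bank2 row4 -> MISS (open row4); precharges=0
Acc 5: bank0 row4 -> HIT
Acc 6: bank2 row2 -> MISS (open row2); precharges=1
Acc 7: bank2 row3 -> MISS (open row3); precharges=2
Acc 8: bank0 row3 -> MISS (open row3); precharges=3
Acc 9: bank2 row0 -> MISS (open row0); precharges=4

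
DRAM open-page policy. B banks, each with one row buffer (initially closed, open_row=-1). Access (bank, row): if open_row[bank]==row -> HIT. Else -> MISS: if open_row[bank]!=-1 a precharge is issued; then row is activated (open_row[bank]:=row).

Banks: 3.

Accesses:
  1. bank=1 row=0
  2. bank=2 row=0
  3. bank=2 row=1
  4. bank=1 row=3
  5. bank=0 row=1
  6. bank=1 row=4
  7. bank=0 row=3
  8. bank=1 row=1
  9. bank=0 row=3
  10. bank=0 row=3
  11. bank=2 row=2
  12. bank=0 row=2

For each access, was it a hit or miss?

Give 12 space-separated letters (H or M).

Answer: M M M M M M M M H H M M

Derivation:
Acc 1: bank1 row0 -> MISS (open row0); precharges=0
Acc 2: bank2 row0 -> MISS (open row0); precharges=0
Acc 3: bank2 row1 -> MISS (open row1); precharges=1
Acc 4: bank1 row3 -> MISS (open row3); precharges=2
Acc 5: bank0 row1 -> MISS (open row1); precharges=2
Acc 6: bank1 row4 -> MISS (open row4); precharges=3
Acc 7: bank0 row3 -> MISS (open row3); precharges=4
Acc 8: bank1 row1 -> MISS (open row1); precharges=5
Acc 9: bank0 row3 -> HIT
Acc 10: bank0 row3 -> HIT
Acc 11: bank2 row2 -> MISS (open row2); precharges=6
Acc 12: bank0 row2 -> MISS (open row2); precharges=7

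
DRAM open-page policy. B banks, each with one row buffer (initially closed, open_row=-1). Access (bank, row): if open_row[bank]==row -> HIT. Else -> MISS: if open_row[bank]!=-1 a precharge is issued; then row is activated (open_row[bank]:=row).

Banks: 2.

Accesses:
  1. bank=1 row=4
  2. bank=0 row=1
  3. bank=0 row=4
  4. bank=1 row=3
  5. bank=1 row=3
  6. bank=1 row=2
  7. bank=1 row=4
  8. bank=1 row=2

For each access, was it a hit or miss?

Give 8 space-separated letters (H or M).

Answer: M M M M H M M M

Derivation:
Acc 1: bank1 row4 -> MISS (open row4); precharges=0
Acc 2: bank0 row1 -> MISS (open row1); precharges=0
Acc 3: bank0 row4 -> MISS (open row4); precharges=1
Acc 4: bank1 row3 -> MISS (open row3); precharges=2
Acc 5: bank1 row3 -> HIT
Acc 6: bank1 row2 -> MISS (open row2); precharges=3
Acc 7: bank1 row4 -> MISS (open row4); precharges=4
Acc 8: bank1 row2 -> MISS (open row2); precharges=5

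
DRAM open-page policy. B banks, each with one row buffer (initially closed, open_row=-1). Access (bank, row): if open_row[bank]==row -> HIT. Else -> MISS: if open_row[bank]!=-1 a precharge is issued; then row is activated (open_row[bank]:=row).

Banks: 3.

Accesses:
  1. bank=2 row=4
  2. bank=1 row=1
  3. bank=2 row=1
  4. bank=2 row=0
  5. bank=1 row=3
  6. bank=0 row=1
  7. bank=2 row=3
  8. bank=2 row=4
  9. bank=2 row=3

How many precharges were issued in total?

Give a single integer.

Answer: 6

Derivation:
Acc 1: bank2 row4 -> MISS (open row4); precharges=0
Acc 2: bank1 row1 -> MISS (open row1); precharges=0
Acc 3: bank2 row1 -> MISS (open row1); precharges=1
Acc 4: bank2 row0 -> MISS (open row0); precharges=2
Acc 5: bank1 row3 -> MISS (open row3); precharges=3
Acc 6: bank0 row1 -> MISS (open row1); precharges=3
Acc 7: bank2 row3 -> MISS (open row3); precharges=4
Acc 8: bank2 row4 -> MISS (open row4); precharges=5
Acc 9: bank2 row3 -> MISS (open row3); precharges=6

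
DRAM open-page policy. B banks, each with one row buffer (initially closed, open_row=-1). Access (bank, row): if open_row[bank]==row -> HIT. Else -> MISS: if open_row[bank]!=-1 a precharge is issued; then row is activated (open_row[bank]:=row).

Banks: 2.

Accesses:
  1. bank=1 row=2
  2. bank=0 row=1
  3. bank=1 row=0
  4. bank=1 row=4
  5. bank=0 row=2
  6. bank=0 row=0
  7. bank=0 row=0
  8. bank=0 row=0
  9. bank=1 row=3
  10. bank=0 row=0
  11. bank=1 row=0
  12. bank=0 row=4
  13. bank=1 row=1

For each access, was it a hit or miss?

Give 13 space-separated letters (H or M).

Answer: M M M M M M H H M H M M M

Derivation:
Acc 1: bank1 row2 -> MISS (open row2); precharges=0
Acc 2: bank0 row1 -> MISS (open row1); precharges=0
Acc 3: bank1 row0 -> MISS (open row0); precharges=1
Acc 4: bank1 row4 -> MISS (open row4); precharges=2
Acc 5: bank0 row2 -> MISS (open row2); precharges=3
Acc 6: bank0 row0 -> MISS (open row0); precharges=4
Acc 7: bank0 row0 -> HIT
Acc 8: bank0 row0 -> HIT
Acc 9: bank1 row3 -> MISS (open row3); precharges=5
Acc 10: bank0 row0 -> HIT
Acc 11: bank1 row0 -> MISS (open row0); precharges=6
Acc 12: bank0 row4 -> MISS (open row4); precharges=7
Acc 13: bank1 row1 -> MISS (open row1); precharges=8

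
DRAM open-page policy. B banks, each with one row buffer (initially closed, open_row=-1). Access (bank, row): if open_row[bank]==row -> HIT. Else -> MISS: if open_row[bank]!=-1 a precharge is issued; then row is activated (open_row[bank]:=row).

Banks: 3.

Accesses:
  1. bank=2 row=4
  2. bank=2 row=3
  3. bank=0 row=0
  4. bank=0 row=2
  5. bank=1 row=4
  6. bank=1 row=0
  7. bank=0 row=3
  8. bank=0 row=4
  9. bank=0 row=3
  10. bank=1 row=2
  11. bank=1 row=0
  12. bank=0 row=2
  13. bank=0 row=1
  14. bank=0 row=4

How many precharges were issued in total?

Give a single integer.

Answer: 11

Derivation:
Acc 1: bank2 row4 -> MISS (open row4); precharges=0
Acc 2: bank2 row3 -> MISS (open row3); precharges=1
Acc 3: bank0 row0 -> MISS (open row0); precharges=1
Acc 4: bank0 row2 -> MISS (open row2); precharges=2
Acc 5: bank1 row4 -> MISS (open row4); precharges=2
Acc 6: bank1 row0 -> MISS (open row0); precharges=3
Acc 7: bank0 row3 -> MISS (open row3); precharges=4
Acc 8: bank0 row4 -> MISS (open row4); precharges=5
Acc 9: bank0 row3 -> MISS (open row3); precharges=6
Acc 10: bank1 row2 -> MISS (open row2); precharges=7
Acc 11: bank1 row0 -> MISS (open row0); precharges=8
Acc 12: bank0 row2 -> MISS (open row2); precharges=9
Acc 13: bank0 row1 -> MISS (open row1); precharges=10
Acc 14: bank0 row4 -> MISS (open row4); precharges=11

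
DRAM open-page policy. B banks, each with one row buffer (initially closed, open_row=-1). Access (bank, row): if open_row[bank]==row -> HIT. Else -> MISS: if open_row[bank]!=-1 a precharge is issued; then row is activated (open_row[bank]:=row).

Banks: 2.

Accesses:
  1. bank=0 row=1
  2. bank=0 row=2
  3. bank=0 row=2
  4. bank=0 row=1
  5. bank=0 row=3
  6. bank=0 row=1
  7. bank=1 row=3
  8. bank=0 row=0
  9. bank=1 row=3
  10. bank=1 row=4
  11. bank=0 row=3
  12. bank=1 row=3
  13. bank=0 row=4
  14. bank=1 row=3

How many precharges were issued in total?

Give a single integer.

Acc 1: bank0 row1 -> MISS (open row1); precharges=0
Acc 2: bank0 row2 -> MISS (open row2); precharges=1
Acc 3: bank0 row2 -> HIT
Acc 4: bank0 row1 -> MISS (open row1); precharges=2
Acc 5: bank0 row3 -> MISS (open row3); precharges=3
Acc 6: bank0 row1 -> MISS (open row1); precharges=4
Acc 7: bank1 row3 -> MISS (open row3); precharges=4
Acc 8: bank0 row0 -> MISS (open row0); precharges=5
Acc 9: bank1 row3 -> HIT
Acc 10: bank1 row4 -> MISS (open row4); precharges=6
Acc 11: bank0 row3 -> MISS (open row3); precharges=7
Acc 12: bank1 row3 -> MISS (open row3); precharges=8
Acc 13: bank0 row4 -> MISS (open row4); precharges=9
Acc 14: bank1 row3 -> HIT

Answer: 9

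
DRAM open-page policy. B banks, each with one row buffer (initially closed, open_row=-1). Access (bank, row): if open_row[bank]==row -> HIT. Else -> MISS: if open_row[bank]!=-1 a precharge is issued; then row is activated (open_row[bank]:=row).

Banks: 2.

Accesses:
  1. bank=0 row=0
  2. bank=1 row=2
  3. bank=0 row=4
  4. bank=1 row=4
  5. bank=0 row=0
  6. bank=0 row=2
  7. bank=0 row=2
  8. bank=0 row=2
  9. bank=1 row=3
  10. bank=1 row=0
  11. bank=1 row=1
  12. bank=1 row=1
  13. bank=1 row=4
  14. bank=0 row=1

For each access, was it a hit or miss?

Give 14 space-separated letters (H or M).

Answer: M M M M M M H H M M M H M M

Derivation:
Acc 1: bank0 row0 -> MISS (open row0); precharges=0
Acc 2: bank1 row2 -> MISS (open row2); precharges=0
Acc 3: bank0 row4 -> MISS (open row4); precharges=1
Acc 4: bank1 row4 -> MISS (open row4); precharges=2
Acc 5: bank0 row0 -> MISS (open row0); precharges=3
Acc 6: bank0 row2 -> MISS (open row2); precharges=4
Acc 7: bank0 row2 -> HIT
Acc 8: bank0 row2 -> HIT
Acc 9: bank1 row3 -> MISS (open row3); precharges=5
Acc 10: bank1 row0 -> MISS (open row0); precharges=6
Acc 11: bank1 row1 -> MISS (open row1); precharges=7
Acc 12: bank1 row1 -> HIT
Acc 13: bank1 row4 -> MISS (open row4); precharges=8
Acc 14: bank0 row1 -> MISS (open row1); precharges=9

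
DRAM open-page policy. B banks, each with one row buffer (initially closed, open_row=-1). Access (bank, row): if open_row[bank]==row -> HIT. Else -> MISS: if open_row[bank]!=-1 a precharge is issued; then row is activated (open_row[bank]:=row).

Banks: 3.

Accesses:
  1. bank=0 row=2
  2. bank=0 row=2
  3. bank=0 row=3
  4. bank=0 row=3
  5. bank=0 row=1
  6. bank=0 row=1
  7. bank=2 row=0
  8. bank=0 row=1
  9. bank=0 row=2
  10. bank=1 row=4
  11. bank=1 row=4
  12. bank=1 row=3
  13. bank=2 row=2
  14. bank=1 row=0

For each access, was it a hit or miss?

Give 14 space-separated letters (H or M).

Answer: M H M H M H M H M M H M M M

Derivation:
Acc 1: bank0 row2 -> MISS (open row2); precharges=0
Acc 2: bank0 row2 -> HIT
Acc 3: bank0 row3 -> MISS (open row3); precharges=1
Acc 4: bank0 row3 -> HIT
Acc 5: bank0 row1 -> MISS (open row1); precharges=2
Acc 6: bank0 row1 -> HIT
Acc 7: bank2 row0 -> MISS (open row0); precharges=2
Acc 8: bank0 row1 -> HIT
Acc 9: bank0 row2 -> MISS (open row2); precharges=3
Acc 10: bank1 row4 -> MISS (open row4); precharges=3
Acc 11: bank1 row4 -> HIT
Acc 12: bank1 row3 -> MISS (open row3); precharges=4
Acc 13: bank2 row2 -> MISS (open row2); precharges=5
Acc 14: bank1 row0 -> MISS (open row0); precharges=6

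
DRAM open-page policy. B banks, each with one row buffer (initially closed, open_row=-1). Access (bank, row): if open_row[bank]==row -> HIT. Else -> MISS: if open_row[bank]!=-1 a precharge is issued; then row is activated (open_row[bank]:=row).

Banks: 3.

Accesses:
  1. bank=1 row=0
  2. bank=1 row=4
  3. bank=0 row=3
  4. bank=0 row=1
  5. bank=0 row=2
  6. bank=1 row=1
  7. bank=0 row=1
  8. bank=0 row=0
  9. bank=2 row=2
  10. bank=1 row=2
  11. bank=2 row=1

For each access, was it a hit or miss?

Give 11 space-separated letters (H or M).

Answer: M M M M M M M M M M M

Derivation:
Acc 1: bank1 row0 -> MISS (open row0); precharges=0
Acc 2: bank1 row4 -> MISS (open row4); precharges=1
Acc 3: bank0 row3 -> MISS (open row3); precharges=1
Acc 4: bank0 row1 -> MISS (open row1); precharges=2
Acc 5: bank0 row2 -> MISS (open row2); precharges=3
Acc 6: bank1 row1 -> MISS (open row1); precharges=4
Acc 7: bank0 row1 -> MISS (open row1); precharges=5
Acc 8: bank0 row0 -> MISS (open row0); precharges=6
Acc 9: bank2 row2 -> MISS (open row2); precharges=6
Acc 10: bank1 row2 -> MISS (open row2); precharges=7
Acc 11: bank2 row1 -> MISS (open row1); precharges=8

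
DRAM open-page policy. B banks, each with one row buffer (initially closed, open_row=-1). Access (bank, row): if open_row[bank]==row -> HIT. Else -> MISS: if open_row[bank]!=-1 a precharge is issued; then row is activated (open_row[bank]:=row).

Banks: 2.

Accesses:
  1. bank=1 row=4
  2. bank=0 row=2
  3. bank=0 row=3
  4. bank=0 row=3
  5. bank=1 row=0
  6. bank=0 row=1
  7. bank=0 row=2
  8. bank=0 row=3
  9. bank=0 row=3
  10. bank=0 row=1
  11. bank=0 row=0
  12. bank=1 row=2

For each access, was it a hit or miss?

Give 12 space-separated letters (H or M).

Answer: M M M H M M M M H M M M

Derivation:
Acc 1: bank1 row4 -> MISS (open row4); precharges=0
Acc 2: bank0 row2 -> MISS (open row2); precharges=0
Acc 3: bank0 row3 -> MISS (open row3); precharges=1
Acc 4: bank0 row3 -> HIT
Acc 5: bank1 row0 -> MISS (open row0); precharges=2
Acc 6: bank0 row1 -> MISS (open row1); precharges=3
Acc 7: bank0 row2 -> MISS (open row2); precharges=4
Acc 8: bank0 row3 -> MISS (open row3); precharges=5
Acc 9: bank0 row3 -> HIT
Acc 10: bank0 row1 -> MISS (open row1); precharges=6
Acc 11: bank0 row0 -> MISS (open row0); precharges=7
Acc 12: bank1 row2 -> MISS (open row2); precharges=8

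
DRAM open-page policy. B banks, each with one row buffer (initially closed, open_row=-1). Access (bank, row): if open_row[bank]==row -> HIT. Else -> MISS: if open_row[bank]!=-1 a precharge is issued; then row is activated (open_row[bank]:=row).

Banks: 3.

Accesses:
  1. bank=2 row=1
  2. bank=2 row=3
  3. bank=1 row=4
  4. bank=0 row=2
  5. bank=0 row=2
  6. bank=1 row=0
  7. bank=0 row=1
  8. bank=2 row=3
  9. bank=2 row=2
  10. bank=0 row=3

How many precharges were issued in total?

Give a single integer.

Answer: 5

Derivation:
Acc 1: bank2 row1 -> MISS (open row1); precharges=0
Acc 2: bank2 row3 -> MISS (open row3); precharges=1
Acc 3: bank1 row4 -> MISS (open row4); precharges=1
Acc 4: bank0 row2 -> MISS (open row2); precharges=1
Acc 5: bank0 row2 -> HIT
Acc 6: bank1 row0 -> MISS (open row0); precharges=2
Acc 7: bank0 row1 -> MISS (open row1); precharges=3
Acc 8: bank2 row3 -> HIT
Acc 9: bank2 row2 -> MISS (open row2); precharges=4
Acc 10: bank0 row3 -> MISS (open row3); precharges=5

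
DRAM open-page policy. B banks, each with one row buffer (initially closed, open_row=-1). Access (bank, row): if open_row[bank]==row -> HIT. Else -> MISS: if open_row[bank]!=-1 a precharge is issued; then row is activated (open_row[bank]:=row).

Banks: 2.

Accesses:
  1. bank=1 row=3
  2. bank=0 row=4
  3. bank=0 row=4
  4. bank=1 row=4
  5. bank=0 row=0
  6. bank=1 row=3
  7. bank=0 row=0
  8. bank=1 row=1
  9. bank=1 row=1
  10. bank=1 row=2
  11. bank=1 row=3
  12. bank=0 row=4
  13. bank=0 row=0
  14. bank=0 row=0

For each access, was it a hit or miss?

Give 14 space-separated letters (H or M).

Answer: M M H M M M H M H M M M M H

Derivation:
Acc 1: bank1 row3 -> MISS (open row3); precharges=0
Acc 2: bank0 row4 -> MISS (open row4); precharges=0
Acc 3: bank0 row4 -> HIT
Acc 4: bank1 row4 -> MISS (open row4); precharges=1
Acc 5: bank0 row0 -> MISS (open row0); precharges=2
Acc 6: bank1 row3 -> MISS (open row3); precharges=3
Acc 7: bank0 row0 -> HIT
Acc 8: bank1 row1 -> MISS (open row1); precharges=4
Acc 9: bank1 row1 -> HIT
Acc 10: bank1 row2 -> MISS (open row2); precharges=5
Acc 11: bank1 row3 -> MISS (open row3); precharges=6
Acc 12: bank0 row4 -> MISS (open row4); precharges=7
Acc 13: bank0 row0 -> MISS (open row0); precharges=8
Acc 14: bank0 row0 -> HIT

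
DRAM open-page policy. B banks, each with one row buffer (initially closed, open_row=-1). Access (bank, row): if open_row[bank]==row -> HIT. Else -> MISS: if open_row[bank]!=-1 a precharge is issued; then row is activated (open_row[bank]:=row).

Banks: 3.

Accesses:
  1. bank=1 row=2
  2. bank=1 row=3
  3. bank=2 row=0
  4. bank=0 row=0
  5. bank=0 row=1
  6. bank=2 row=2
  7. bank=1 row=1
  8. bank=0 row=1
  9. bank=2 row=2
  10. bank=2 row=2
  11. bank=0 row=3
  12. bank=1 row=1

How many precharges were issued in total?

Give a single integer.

Answer: 5

Derivation:
Acc 1: bank1 row2 -> MISS (open row2); precharges=0
Acc 2: bank1 row3 -> MISS (open row3); precharges=1
Acc 3: bank2 row0 -> MISS (open row0); precharges=1
Acc 4: bank0 row0 -> MISS (open row0); precharges=1
Acc 5: bank0 row1 -> MISS (open row1); precharges=2
Acc 6: bank2 row2 -> MISS (open row2); precharges=3
Acc 7: bank1 row1 -> MISS (open row1); precharges=4
Acc 8: bank0 row1 -> HIT
Acc 9: bank2 row2 -> HIT
Acc 10: bank2 row2 -> HIT
Acc 11: bank0 row3 -> MISS (open row3); precharges=5
Acc 12: bank1 row1 -> HIT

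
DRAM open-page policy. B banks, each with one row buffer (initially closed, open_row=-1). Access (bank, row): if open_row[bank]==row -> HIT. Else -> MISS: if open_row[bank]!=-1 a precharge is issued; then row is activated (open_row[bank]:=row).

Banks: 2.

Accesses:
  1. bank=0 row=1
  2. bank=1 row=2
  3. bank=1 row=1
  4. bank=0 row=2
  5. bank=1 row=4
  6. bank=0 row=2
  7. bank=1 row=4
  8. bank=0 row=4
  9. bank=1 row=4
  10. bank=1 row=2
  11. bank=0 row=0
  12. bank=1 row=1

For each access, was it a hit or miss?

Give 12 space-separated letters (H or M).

Answer: M M M M M H H M H M M M

Derivation:
Acc 1: bank0 row1 -> MISS (open row1); precharges=0
Acc 2: bank1 row2 -> MISS (open row2); precharges=0
Acc 3: bank1 row1 -> MISS (open row1); precharges=1
Acc 4: bank0 row2 -> MISS (open row2); precharges=2
Acc 5: bank1 row4 -> MISS (open row4); precharges=3
Acc 6: bank0 row2 -> HIT
Acc 7: bank1 row4 -> HIT
Acc 8: bank0 row4 -> MISS (open row4); precharges=4
Acc 9: bank1 row4 -> HIT
Acc 10: bank1 row2 -> MISS (open row2); precharges=5
Acc 11: bank0 row0 -> MISS (open row0); precharges=6
Acc 12: bank1 row1 -> MISS (open row1); precharges=7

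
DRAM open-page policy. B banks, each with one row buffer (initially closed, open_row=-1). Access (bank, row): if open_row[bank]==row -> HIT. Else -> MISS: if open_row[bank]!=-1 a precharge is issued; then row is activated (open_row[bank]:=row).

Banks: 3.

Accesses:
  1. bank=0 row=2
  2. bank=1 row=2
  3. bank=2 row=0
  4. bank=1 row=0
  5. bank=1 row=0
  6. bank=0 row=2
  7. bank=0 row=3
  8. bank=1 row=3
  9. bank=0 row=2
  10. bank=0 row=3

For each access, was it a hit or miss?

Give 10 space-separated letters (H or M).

Answer: M M M M H H M M M M

Derivation:
Acc 1: bank0 row2 -> MISS (open row2); precharges=0
Acc 2: bank1 row2 -> MISS (open row2); precharges=0
Acc 3: bank2 row0 -> MISS (open row0); precharges=0
Acc 4: bank1 row0 -> MISS (open row0); precharges=1
Acc 5: bank1 row0 -> HIT
Acc 6: bank0 row2 -> HIT
Acc 7: bank0 row3 -> MISS (open row3); precharges=2
Acc 8: bank1 row3 -> MISS (open row3); precharges=3
Acc 9: bank0 row2 -> MISS (open row2); precharges=4
Acc 10: bank0 row3 -> MISS (open row3); precharges=5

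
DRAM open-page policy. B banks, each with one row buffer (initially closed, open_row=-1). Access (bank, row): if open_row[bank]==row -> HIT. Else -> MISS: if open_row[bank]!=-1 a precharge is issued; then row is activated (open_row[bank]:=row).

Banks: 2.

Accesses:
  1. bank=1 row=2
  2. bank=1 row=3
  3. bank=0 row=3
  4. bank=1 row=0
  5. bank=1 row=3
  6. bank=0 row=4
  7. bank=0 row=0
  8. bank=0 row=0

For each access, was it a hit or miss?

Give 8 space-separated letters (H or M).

Answer: M M M M M M M H

Derivation:
Acc 1: bank1 row2 -> MISS (open row2); precharges=0
Acc 2: bank1 row3 -> MISS (open row3); precharges=1
Acc 3: bank0 row3 -> MISS (open row3); precharges=1
Acc 4: bank1 row0 -> MISS (open row0); precharges=2
Acc 5: bank1 row3 -> MISS (open row3); precharges=3
Acc 6: bank0 row4 -> MISS (open row4); precharges=4
Acc 7: bank0 row0 -> MISS (open row0); precharges=5
Acc 8: bank0 row0 -> HIT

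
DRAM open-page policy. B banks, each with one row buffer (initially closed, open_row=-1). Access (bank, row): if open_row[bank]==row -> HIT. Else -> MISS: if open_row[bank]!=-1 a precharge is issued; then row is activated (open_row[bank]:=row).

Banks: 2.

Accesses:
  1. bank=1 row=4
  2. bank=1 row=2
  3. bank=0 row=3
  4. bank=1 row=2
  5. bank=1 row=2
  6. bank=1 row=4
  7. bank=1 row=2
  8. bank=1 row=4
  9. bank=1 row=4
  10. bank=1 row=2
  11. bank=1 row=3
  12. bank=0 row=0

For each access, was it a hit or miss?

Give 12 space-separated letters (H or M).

Answer: M M M H H M M M H M M M

Derivation:
Acc 1: bank1 row4 -> MISS (open row4); precharges=0
Acc 2: bank1 row2 -> MISS (open row2); precharges=1
Acc 3: bank0 row3 -> MISS (open row3); precharges=1
Acc 4: bank1 row2 -> HIT
Acc 5: bank1 row2 -> HIT
Acc 6: bank1 row4 -> MISS (open row4); precharges=2
Acc 7: bank1 row2 -> MISS (open row2); precharges=3
Acc 8: bank1 row4 -> MISS (open row4); precharges=4
Acc 9: bank1 row4 -> HIT
Acc 10: bank1 row2 -> MISS (open row2); precharges=5
Acc 11: bank1 row3 -> MISS (open row3); precharges=6
Acc 12: bank0 row0 -> MISS (open row0); precharges=7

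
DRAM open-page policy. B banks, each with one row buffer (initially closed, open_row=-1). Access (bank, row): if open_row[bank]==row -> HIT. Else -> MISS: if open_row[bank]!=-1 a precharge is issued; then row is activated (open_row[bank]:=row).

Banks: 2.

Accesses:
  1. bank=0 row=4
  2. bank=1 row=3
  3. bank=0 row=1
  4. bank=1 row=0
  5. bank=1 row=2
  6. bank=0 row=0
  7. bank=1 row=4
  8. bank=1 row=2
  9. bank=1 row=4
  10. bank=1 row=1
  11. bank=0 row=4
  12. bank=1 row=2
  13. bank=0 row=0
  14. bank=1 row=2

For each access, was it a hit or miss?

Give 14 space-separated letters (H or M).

Answer: M M M M M M M M M M M M M H

Derivation:
Acc 1: bank0 row4 -> MISS (open row4); precharges=0
Acc 2: bank1 row3 -> MISS (open row3); precharges=0
Acc 3: bank0 row1 -> MISS (open row1); precharges=1
Acc 4: bank1 row0 -> MISS (open row0); precharges=2
Acc 5: bank1 row2 -> MISS (open row2); precharges=3
Acc 6: bank0 row0 -> MISS (open row0); precharges=4
Acc 7: bank1 row4 -> MISS (open row4); precharges=5
Acc 8: bank1 row2 -> MISS (open row2); precharges=6
Acc 9: bank1 row4 -> MISS (open row4); precharges=7
Acc 10: bank1 row1 -> MISS (open row1); precharges=8
Acc 11: bank0 row4 -> MISS (open row4); precharges=9
Acc 12: bank1 row2 -> MISS (open row2); precharges=10
Acc 13: bank0 row0 -> MISS (open row0); precharges=11
Acc 14: bank1 row2 -> HIT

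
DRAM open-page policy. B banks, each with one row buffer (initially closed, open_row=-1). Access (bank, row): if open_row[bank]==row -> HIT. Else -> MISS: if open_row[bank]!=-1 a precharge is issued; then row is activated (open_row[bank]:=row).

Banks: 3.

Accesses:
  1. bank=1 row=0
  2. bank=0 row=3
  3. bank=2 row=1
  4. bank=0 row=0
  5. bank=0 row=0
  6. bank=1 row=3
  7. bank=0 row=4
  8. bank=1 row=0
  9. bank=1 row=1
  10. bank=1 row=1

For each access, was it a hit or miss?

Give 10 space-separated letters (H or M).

Acc 1: bank1 row0 -> MISS (open row0); precharges=0
Acc 2: bank0 row3 -> MISS (open row3); precharges=0
Acc 3: bank2 row1 -> MISS (open row1); precharges=0
Acc 4: bank0 row0 -> MISS (open row0); precharges=1
Acc 5: bank0 row0 -> HIT
Acc 6: bank1 row3 -> MISS (open row3); precharges=2
Acc 7: bank0 row4 -> MISS (open row4); precharges=3
Acc 8: bank1 row0 -> MISS (open row0); precharges=4
Acc 9: bank1 row1 -> MISS (open row1); precharges=5
Acc 10: bank1 row1 -> HIT

Answer: M M M M H M M M M H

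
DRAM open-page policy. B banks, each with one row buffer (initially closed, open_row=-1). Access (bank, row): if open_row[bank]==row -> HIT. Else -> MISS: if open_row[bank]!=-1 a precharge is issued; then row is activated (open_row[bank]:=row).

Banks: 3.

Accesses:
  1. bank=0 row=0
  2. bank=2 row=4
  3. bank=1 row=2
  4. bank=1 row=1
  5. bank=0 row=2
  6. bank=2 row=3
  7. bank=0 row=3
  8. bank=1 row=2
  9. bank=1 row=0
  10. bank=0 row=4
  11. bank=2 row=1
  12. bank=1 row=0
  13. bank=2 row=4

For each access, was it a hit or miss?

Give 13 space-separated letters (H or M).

Answer: M M M M M M M M M M M H M

Derivation:
Acc 1: bank0 row0 -> MISS (open row0); precharges=0
Acc 2: bank2 row4 -> MISS (open row4); precharges=0
Acc 3: bank1 row2 -> MISS (open row2); precharges=0
Acc 4: bank1 row1 -> MISS (open row1); precharges=1
Acc 5: bank0 row2 -> MISS (open row2); precharges=2
Acc 6: bank2 row3 -> MISS (open row3); precharges=3
Acc 7: bank0 row3 -> MISS (open row3); precharges=4
Acc 8: bank1 row2 -> MISS (open row2); precharges=5
Acc 9: bank1 row0 -> MISS (open row0); precharges=6
Acc 10: bank0 row4 -> MISS (open row4); precharges=7
Acc 11: bank2 row1 -> MISS (open row1); precharges=8
Acc 12: bank1 row0 -> HIT
Acc 13: bank2 row4 -> MISS (open row4); precharges=9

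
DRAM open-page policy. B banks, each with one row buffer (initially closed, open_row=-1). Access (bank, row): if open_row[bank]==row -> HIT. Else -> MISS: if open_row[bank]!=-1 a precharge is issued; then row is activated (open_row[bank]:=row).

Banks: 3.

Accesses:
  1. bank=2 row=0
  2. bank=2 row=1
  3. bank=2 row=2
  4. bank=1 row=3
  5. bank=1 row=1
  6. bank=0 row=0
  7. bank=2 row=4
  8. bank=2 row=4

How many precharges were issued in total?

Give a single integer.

Acc 1: bank2 row0 -> MISS (open row0); precharges=0
Acc 2: bank2 row1 -> MISS (open row1); precharges=1
Acc 3: bank2 row2 -> MISS (open row2); precharges=2
Acc 4: bank1 row3 -> MISS (open row3); precharges=2
Acc 5: bank1 row1 -> MISS (open row1); precharges=3
Acc 6: bank0 row0 -> MISS (open row0); precharges=3
Acc 7: bank2 row4 -> MISS (open row4); precharges=4
Acc 8: bank2 row4 -> HIT

Answer: 4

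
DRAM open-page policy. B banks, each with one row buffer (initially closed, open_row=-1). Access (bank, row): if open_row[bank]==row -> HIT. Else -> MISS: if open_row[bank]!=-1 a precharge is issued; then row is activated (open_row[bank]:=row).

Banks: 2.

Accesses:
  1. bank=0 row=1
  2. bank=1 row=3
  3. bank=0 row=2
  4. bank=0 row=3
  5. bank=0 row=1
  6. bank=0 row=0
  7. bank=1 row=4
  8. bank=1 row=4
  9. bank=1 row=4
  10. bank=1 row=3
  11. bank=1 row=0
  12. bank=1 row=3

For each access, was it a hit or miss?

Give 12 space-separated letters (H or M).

Acc 1: bank0 row1 -> MISS (open row1); precharges=0
Acc 2: bank1 row3 -> MISS (open row3); precharges=0
Acc 3: bank0 row2 -> MISS (open row2); precharges=1
Acc 4: bank0 row3 -> MISS (open row3); precharges=2
Acc 5: bank0 row1 -> MISS (open row1); precharges=3
Acc 6: bank0 row0 -> MISS (open row0); precharges=4
Acc 7: bank1 row4 -> MISS (open row4); precharges=5
Acc 8: bank1 row4 -> HIT
Acc 9: bank1 row4 -> HIT
Acc 10: bank1 row3 -> MISS (open row3); precharges=6
Acc 11: bank1 row0 -> MISS (open row0); precharges=7
Acc 12: bank1 row3 -> MISS (open row3); precharges=8

Answer: M M M M M M M H H M M M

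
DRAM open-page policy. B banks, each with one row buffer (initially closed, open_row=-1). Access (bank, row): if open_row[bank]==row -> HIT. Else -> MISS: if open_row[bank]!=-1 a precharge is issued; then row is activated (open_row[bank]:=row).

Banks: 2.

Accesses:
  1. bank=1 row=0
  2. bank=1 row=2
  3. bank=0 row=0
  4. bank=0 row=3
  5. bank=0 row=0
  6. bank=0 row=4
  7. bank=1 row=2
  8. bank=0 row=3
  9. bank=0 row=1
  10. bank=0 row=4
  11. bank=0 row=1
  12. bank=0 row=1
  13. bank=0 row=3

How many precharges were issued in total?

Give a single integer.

Answer: 9

Derivation:
Acc 1: bank1 row0 -> MISS (open row0); precharges=0
Acc 2: bank1 row2 -> MISS (open row2); precharges=1
Acc 3: bank0 row0 -> MISS (open row0); precharges=1
Acc 4: bank0 row3 -> MISS (open row3); precharges=2
Acc 5: bank0 row0 -> MISS (open row0); precharges=3
Acc 6: bank0 row4 -> MISS (open row4); precharges=4
Acc 7: bank1 row2 -> HIT
Acc 8: bank0 row3 -> MISS (open row3); precharges=5
Acc 9: bank0 row1 -> MISS (open row1); precharges=6
Acc 10: bank0 row4 -> MISS (open row4); precharges=7
Acc 11: bank0 row1 -> MISS (open row1); precharges=8
Acc 12: bank0 row1 -> HIT
Acc 13: bank0 row3 -> MISS (open row3); precharges=9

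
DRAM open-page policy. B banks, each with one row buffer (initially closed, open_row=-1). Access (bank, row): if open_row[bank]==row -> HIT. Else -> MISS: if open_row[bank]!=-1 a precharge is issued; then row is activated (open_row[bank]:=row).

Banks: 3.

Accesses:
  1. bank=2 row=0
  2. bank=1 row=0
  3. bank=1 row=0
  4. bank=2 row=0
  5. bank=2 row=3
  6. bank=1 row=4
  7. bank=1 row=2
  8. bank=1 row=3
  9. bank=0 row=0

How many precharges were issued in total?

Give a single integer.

Acc 1: bank2 row0 -> MISS (open row0); precharges=0
Acc 2: bank1 row0 -> MISS (open row0); precharges=0
Acc 3: bank1 row0 -> HIT
Acc 4: bank2 row0 -> HIT
Acc 5: bank2 row3 -> MISS (open row3); precharges=1
Acc 6: bank1 row4 -> MISS (open row4); precharges=2
Acc 7: bank1 row2 -> MISS (open row2); precharges=3
Acc 8: bank1 row3 -> MISS (open row3); precharges=4
Acc 9: bank0 row0 -> MISS (open row0); precharges=4

Answer: 4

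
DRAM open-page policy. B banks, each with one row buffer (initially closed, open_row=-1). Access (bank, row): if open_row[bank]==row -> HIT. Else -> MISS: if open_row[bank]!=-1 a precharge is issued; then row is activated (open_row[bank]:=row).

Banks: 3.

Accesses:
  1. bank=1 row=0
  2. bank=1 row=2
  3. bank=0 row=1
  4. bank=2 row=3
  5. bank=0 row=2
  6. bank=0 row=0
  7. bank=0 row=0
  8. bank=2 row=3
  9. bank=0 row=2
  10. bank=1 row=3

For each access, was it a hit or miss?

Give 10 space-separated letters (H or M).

Acc 1: bank1 row0 -> MISS (open row0); precharges=0
Acc 2: bank1 row2 -> MISS (open row2); precharges=1
Acc 3: bank0 row1 -> MISS (open row1); precharges=1
Acc 4: bank2 row3 -> MISS (open row3); precharges=1
Acc 5: bank0 row2 -> MISS (open row2); precharges=2
Acc 6: bank0 row0 -> MISS (open row0); precharges=3
Acc 7: bank0 row0 -> HIT
Acc 8: bank2 row3 -> HIT
Acc 9: bank0 row2 -> MISS (open row2); precharges=4
Acc 10: bank1 row3 -> MISS (open row3); precharges=5

Answer: M M M M M M H H M M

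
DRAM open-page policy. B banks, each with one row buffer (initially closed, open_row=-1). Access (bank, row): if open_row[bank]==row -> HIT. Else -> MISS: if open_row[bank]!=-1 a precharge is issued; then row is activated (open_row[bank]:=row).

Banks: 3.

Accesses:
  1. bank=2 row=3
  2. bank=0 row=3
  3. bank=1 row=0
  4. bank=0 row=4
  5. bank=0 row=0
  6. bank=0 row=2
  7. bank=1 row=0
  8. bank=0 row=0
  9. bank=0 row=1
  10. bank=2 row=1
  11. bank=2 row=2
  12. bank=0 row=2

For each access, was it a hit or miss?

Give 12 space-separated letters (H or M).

Acc 1: bank2 row3 -> MISS (open row3); precharges=0
Acc 2: bank0 row3 -> MISS (open row3); precharges=0
Acc 3: bank1 row0 -> MISS (open row0); precharges=0
Acc 4: bank0 row4 -> MISS (open row4); precharges=1
Acc 5: bank0 row0 -> MISS (open row0); precharges=2
Acc 6: bank0 row2 -> MISS (open row2); precharges=3
Acc 7: bank1 row0 -> HIT
Acc 8: bank0 row0 -> MISS (open row0); precharges=4
Acc 9: bank0 row1 -> MISS (open row1); precharges=5
Acc 10: bank2 row1 -> MISS (open row1); precharges=6
Acc 11: bank2 row2 -> MISS (open row2); precharges=7
Acc 12: bank0 row2 -> MISS (open row2); precharges=8

Answer: M M M M M M H M M M M M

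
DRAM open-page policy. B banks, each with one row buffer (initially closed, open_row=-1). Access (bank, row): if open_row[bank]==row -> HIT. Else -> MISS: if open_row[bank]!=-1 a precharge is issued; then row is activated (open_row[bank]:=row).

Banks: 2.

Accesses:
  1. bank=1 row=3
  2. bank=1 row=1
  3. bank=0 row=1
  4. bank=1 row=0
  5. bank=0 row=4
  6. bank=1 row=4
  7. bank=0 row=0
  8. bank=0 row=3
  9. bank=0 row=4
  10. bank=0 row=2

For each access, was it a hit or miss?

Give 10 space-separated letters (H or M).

Acc 1: bank1 row3 -> MISS (open row3); precharges=0
Acc 2: bank1 row1 -> MISS (open row1); precharges=1
Acc 3: bank0 row1 -> MISS (open row1); precharges=1
Acc 4: bank1 row0 -> MISS (open row0); precharges=2
Acc 5: bank0 row4 -> MISS (open row4); precharges=3
Acc 6: bank1 row4 -> MISS (open row4); precharges=4
Acc 7: bank0 row0 -> MISS (open row0); precharges=5
Acc 8: bank0 row3 -> MISS (open row3); precharges=6
Acc 9: bank0 row4 -> MISS (open row4); precharges=7
Acc 10: bank0 row2 -> MISS (open row2); precharges=8

Answer: M M M M M M M M M M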